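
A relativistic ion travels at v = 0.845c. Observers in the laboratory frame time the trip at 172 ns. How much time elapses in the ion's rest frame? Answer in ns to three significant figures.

γ = 1/√(1 − 0.845²) = 1/√0.2860 = 1.870
The interval measured in the laboratory frame is the dilated one; the clock in the ion's rest frame measures the proper time τ = Δt/γ = 172/1.870 ns.

τ = 92.0 ns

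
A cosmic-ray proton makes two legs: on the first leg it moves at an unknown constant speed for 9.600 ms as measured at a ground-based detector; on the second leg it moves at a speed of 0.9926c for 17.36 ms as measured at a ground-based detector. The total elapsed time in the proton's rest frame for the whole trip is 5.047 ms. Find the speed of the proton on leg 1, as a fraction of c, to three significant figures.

β = 0.952

Leg 1: speed unknown; τ_1 = 9.600/γ_1.
Leg 2: γ = 1/√(1 − 0.9926²) = 1/√0.01475 = 8.235; τ_2 = 17.36/8.235 = 2.108 ms.
Total proper time: τ_1 + 2.108 = 5.047, so τ_1 = 5.047 − 2.108 = 2.939 ms.
γ_1 = 9.600/2.939 = 3.266; β = √(1 − 1/γ²) = √0.9063.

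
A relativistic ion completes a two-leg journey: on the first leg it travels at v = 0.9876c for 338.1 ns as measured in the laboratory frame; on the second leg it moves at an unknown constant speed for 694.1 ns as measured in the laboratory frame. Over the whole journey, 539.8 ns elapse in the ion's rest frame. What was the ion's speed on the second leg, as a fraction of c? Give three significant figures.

Leg 1: γ = 1/√(1 − 0.9876²) = 1/√0.02465 = 6.370; τ_1 = 338.1/6.370 = 53.08 ns.
Leg 2: speed unknown; τ_2 = 694.1/γ_2.
Total proper time: 53.08 + τ_2 = 539.8, so τ_2 = 539.8 − 53.08 = 486.7 ns.
γ_2 = 694.1/486.7 = 1.426; β = √(1 − 1/γ²) = √0.5083.

β = 0.713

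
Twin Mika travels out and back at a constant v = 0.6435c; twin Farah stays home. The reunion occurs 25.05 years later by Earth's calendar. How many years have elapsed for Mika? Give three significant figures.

τ = 19.2 years

γ = 1/√(1 − 0.6435²) = 1/√0.5859 = 1.306
Mika's clock measures proper time along the trip: τ = Δt/γ = 25.05/1.306 years.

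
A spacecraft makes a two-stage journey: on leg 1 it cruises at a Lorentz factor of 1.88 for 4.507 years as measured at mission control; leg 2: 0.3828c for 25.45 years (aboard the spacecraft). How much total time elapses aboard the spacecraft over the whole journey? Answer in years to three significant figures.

τ = 27.8 years

Leg 1: γ = 1.88; τ_1 = 4.507/1.880 = 2.397 years.
Leg 2: 25.45 years is already measured aboard the spacecraft.
Total: 2.397 + 25.45 years.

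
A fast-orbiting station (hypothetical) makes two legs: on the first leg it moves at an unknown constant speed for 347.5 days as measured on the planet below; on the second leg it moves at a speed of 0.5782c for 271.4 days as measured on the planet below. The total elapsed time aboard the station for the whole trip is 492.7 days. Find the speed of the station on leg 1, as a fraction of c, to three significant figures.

Leg 1: speed unknown; τ_1 = 347.5/γ_1.
Leg 2: γ = 1/√(1 − 0.5782²) = 1/√0.6657 = 1.226; τ_2 = 271.4/1.226 = 221.4 days.
Total proper time: τ_1 + 221.4 = 492.7, so τ_1 = 492.7 − 221.4 = 271.3 days.
γ_1 = 347.5/271.3 = 1.281; β = √(1 − 1/γ²) = √0.3906.

β = 0.625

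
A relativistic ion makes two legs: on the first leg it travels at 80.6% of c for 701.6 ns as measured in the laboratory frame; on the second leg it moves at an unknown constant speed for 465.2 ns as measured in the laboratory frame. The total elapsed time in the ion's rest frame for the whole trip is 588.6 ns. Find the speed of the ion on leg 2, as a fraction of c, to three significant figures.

β = 0.928

Leg 1: β = 0.806; γ = 1/√(1 − 0.806²) = 1/√0.3504 = 1.689; τ_1 = 701.6/1.689 = 415.3 ns.
Leg 2: speed unknown; τ_2 = 465.2/γ_2.
Total proper time: 415.3 + τ_2 = 588.6, so τ_2 = 588.6 − 415.3 = 173.3 ns.
γ_2 = 465.2/173.3 = 2.684; β = √(1 − 1/γ²) = √0.8612.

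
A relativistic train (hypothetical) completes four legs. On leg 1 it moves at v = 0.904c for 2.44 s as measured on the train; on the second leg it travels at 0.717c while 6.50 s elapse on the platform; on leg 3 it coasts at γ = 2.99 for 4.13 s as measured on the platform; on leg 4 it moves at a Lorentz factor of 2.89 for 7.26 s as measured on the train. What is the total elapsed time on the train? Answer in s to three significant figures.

τ = 15.6 s

Leg 1: 2.44 s is already measured on the train.
Leg 2: γ = 1/√(1 − 0.717²) = 1/√0.4859 = 1.435; τ_2 = 6.50/1.435 = 4.531 s.
Leg 3: γ = 2.99; τ_3 = 4.13/2.990 = 1.381 s.
Leg 4: 7.26 s is already measured on the train.
Total: 2.440 + 4.531 + 1.381 + 7.260 s.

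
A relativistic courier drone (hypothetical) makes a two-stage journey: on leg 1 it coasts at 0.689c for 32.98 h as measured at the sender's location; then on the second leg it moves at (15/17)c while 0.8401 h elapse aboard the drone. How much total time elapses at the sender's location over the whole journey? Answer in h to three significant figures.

Δt = 34.8 h

Leg 1: 32.98 h is already measured at the sender's location.
Leg 2: γ = 1/√(1 − (15/17)²) = 17/8 = 2.125; Δt_2 = 2.125 × 0.8401 = 1.785 h.
Total: 32.98 + 1.785 h.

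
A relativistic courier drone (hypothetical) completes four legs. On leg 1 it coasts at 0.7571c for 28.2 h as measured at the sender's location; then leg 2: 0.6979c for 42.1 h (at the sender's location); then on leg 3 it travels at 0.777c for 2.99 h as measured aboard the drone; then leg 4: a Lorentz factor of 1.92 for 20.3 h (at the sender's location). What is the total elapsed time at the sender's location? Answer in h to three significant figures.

Leg 1: 28.2 h is already measured at the sender's location.
Leg 2: 42.1 h is already measured at the sender's location.
Leg 3: γ = 1/√(1 − 0.777²) = 1/√0.3963 = 1.589; Δt_3 = 1.589 × 2.99 = 4.750 h.
Leg 4: 20.3 h is already measured at the sender's location.
Total: 28.20 + 42.10 + 4.750 + 20.30 h.

Δt = 95.3 h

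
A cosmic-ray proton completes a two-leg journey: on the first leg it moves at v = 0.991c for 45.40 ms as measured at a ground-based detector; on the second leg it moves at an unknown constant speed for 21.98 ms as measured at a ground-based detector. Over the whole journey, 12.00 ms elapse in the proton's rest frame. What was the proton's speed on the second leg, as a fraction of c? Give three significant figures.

Leg 1: γ = 1/√(1 − 0.991²) = 1/√0.01792 = 7.470; τ_1 = 45.40/7.470 = 6.077 ms.
Leg 2: speed unknown; τ_2 = 21.98/γ_2.
Total proper time: 6.077 + τ_2 = 12.00, so τ_2 = 12.00 − 6.077 = 5.923 ms.
γ_2 = 21.98/5.923 = 3.711; β = √(1 − 1/γ²) = √0.9274.

β = 0.963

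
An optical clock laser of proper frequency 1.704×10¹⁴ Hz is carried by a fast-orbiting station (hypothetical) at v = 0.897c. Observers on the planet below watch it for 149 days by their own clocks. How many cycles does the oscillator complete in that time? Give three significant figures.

N = 9.70×10²⁰

γ = 1/√(1 − 0.897²) = 1/√0.1954 = 2.262
During 149 days of lab time, the oscillator's proper time advances by τ = Δt/γ = 149/2.262 = 65.86 days = 5.691×10⁶ s.
N = f × τ = 1.704×10¹⁴ × 5.691×10⁶ = 9.697×10²⁰.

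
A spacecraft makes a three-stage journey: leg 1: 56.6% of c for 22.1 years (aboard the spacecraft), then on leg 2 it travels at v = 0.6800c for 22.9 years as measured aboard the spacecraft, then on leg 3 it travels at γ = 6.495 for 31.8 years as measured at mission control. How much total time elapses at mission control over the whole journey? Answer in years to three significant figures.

Leg 1: β = 0.566; γ = 1/√(1 − 0.566²) = 1/√0.6796 = 1.213; Δt_1 = 1.213 × 22.1 = 26.81 years.
Leg 2: γ = 1/√(1 − 0.6800²) = 1/√0.5376 = 1.364; Δt_2 = 1.364 × 22.9 = 31.23 years.
Leg 3: 31.8 years is already measured at mission control.
Total: 26.81 + 31.23 + 31.80 years.

Δt = 89.8 years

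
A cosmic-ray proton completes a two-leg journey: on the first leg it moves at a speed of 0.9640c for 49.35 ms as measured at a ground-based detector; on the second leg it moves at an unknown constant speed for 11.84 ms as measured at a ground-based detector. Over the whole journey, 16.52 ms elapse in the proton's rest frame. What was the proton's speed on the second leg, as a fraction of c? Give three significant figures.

β = 0.958

Leg 1: γ = 1/√(1 − 0.9640²) = 1/√0.07070 = 3.761; τ_1 = 49.35/3.761 = 13.12 ms.
Leg 2: speed unknown; τ_2 = 11.84/γ_2.
Total proper time: 13.12 + τ_2 = 16.52, so τ_2 = 16.52 − 13.12 = 3.398 ms.
γ_2 = 11.84/3.398 = 3.485; β = √(1 − 1/γ²) = √0.9176.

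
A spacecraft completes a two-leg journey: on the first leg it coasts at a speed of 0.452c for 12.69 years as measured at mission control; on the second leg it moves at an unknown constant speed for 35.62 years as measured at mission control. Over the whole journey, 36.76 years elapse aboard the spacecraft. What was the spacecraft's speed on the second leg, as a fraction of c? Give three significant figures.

β = 0.700

Leg 1: γ = 1/√(1 − 0.452²) = 1/√0.7957 = 1.121; τ_1 = 12.69/1.121 = 11.32 years.
Leg 2: speed unknown; τ_2 = 35.62/γ_2.
Total proper time: 11.32 + τ_2 = 36.76, so τ_2 = 36.76 − 11.32 = 25.44 years.
γ_2 = 35.62/25.44 = 1.400; β = √(1 − 1/γ²) = √0.4899.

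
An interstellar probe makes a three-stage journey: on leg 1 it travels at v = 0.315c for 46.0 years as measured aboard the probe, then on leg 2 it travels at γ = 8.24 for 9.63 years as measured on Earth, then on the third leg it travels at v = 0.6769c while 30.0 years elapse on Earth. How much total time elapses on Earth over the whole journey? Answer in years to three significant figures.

Δt = 88.1 years

Leg 1: γ = 1/√(1 − 0.315²) = 1/√0.9008 = 1.054; Δt_1 = 1.054 × 46.0 = 48.47 years.
Leg 2: 9.63 years is already measured on Earth.
Leg 3: 30.0 years is already measured on Earth.
Total: 48.47 + 9.630 + 30.00 years.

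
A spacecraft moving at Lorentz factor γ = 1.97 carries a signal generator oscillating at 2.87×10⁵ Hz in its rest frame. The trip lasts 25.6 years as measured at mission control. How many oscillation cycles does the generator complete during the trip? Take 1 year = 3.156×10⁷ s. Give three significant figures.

γ = 1.97
The oscillator's own cycle count is N = f × τ where τ is the proper time aboard the spacecraft. τ = Δt/γ = 25.6/1.970 = 12.99 years = 4.101×10⁸ s.
N = 2.87×10⁵ × 4.101×10⁸ = 1.177×10¹⁴.

N = 1.18×10¹⁴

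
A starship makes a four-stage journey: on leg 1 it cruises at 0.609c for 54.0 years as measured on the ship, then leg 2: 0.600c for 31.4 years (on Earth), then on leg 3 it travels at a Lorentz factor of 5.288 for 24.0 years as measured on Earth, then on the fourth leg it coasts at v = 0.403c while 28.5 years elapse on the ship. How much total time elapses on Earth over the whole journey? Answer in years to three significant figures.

Leg 1: γ = 1/√(1 − 0.609²) = 1/√0.6291 = 1.261; Δt_1 = 1.261 × 54.0 = 68.08 years.
Leg 2: 31.4 years is already measured on Earth.
Leg 3: 24.0 years is already measured on Earth.
Leg 4: γ = 1/√(1 − 0.403²) = 1/√0.8376 = 1.093; Δt_4 = 1.093 × 28.5 = 31.14 years.
Total: 68.08 + 31.40 + 24.00 + 31.14 years.

Δt = 155 years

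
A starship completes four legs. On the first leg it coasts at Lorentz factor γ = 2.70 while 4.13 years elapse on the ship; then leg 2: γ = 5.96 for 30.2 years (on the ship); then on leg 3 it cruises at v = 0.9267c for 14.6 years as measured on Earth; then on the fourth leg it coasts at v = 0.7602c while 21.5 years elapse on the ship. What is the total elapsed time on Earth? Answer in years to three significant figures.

Leg 1: γ = 2.70; Δt_1 = 2.700 × 4.13 = 11.15 years.
Leg 2: γ = 5.96; Δt_2 = 5.960 × 30.2 = 180.0 years.
Leg 3: 14.6 years is already measured on Earth.
Leg 4: γ = 1/√(1 − 0.7602²) = 1/√0.4221 = 1.539; Δt_4 = 1.539 × 21.5 = 33.09 years.
Total: 11.15 + 180.0 + 14.60 + 33.09 years.

Δt = 239 years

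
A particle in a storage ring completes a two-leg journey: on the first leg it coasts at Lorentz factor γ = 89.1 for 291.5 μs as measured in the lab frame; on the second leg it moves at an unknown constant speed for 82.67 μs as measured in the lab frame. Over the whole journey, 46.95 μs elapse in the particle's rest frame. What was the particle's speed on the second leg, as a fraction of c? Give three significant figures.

β = 0.849

Leg 1: γ = 89.1; τ_1 = 291.5/89.10 = 3.272 μs.
Leg 2: speed unknown; τ_2 = 82.67/γ_2.
Total proper time: 3.272 + τ_2 = 46.95, so τ_2 = 46.95 − 3.272 = 43.68 μs.
γ_2 = 82.67/43.68 = 1.893; β = √(1 − 1/γ²) = √0.7209.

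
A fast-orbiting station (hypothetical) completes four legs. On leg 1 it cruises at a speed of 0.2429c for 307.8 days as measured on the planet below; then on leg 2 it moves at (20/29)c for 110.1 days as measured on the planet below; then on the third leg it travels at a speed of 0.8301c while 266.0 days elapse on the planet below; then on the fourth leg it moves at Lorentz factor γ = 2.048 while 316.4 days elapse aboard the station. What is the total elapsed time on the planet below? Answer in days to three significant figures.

Leg 1: 307.8 days is already measured on the planet below.
Leg 2: 110.1 days is already measured on the planet below.
Leg 3: 266.0 days is already measured on the planet below.
Leg 4: γ = 2.048; Δt_4 = 2.048 × 316.4 = 648.0 days.
Total: 307.8 + 110.1 + 266.0 + 648.0 days.

Δt = 1330 days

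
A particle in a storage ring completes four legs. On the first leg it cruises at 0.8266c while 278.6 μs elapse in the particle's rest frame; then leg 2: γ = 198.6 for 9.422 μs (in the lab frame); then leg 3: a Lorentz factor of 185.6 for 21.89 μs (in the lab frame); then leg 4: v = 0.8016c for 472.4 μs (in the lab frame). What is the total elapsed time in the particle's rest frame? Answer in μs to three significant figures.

τ = 561 μs

Leg 1: 278.6 μs is already measured in the particle's rest frame.
Leg 2: γ = 198.6; τ_2 = 9.422/198.6 = 0.04744 μs.
Leg 3: γ = 185.6; τ_3 = 21.89/185.6 = 0.1179 μs.
Leg 4: γ = 1/√(1 − 0.8016²) = 1/√0.3574 = 1.673; τ_4 = 472.4/1.673 = 282.4 μs.
Total: 278.6 + 0.04744 + 0.1179 + 282.4 μs.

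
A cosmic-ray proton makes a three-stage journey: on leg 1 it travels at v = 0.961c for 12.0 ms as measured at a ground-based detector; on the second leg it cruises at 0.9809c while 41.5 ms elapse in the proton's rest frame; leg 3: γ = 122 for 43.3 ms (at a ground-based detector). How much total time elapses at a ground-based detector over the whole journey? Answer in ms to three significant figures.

Leg 1: 12.0 ms is already measured at a ground-based detector.
Leg 2: γ = 1/√(1 − 0.9809²) = 1/√0.03784 = 5.141; Δt_2 = 5.141 × 41.5 = 213.4 ms.
Leg 3: 43.3 ms is already measured at a ground-based detector.
Total: 12.00 + 213.4 + 43.30 ms.

Δt = 269 ms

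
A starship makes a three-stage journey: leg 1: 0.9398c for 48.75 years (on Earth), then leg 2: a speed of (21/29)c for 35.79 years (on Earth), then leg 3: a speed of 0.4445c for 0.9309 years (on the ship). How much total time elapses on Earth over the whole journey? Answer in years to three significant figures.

Δt = 85.6 years

Leg 1: 48.75 years is already measured on Earth.
Leg 2: 35.79 years is already measured on Earth.
Leg 3: γ = 1/√(1 − 0.4445²) = 1/√0.8024 = 1.116; Δt_3 = 1.116 × 0.9309 = 1.039 years.
Total: 48.75 + 35.79 + 1.039 years.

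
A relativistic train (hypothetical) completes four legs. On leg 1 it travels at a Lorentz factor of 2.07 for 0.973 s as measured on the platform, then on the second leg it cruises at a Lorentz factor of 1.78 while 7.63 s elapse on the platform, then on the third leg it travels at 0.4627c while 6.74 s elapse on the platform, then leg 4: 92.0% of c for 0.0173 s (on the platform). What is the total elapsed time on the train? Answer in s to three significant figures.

Leg 1: γ = 2.07; τ_1 = 0.973/2.070 = 0.4700 s.
Leg 2: γ = 1.78; τ_2 = 7.63/1.780 = 4.287 s.
Leg 3: γ = 1/√(1 − 0.4627²) = 1/√0.7859 = 1.128; τ_3 = 6.74/1.128 = 5.975 s.
Leg 4: β = 0.920; γ = 1/√(1 − 0.920²) = 1/√0.1536 = 2.552; τ_4 = 0.0173/2.552 = 0.006780 s.
Total: 0.4700 + 4.287 + 5.975 + 0.006780 s.

τ = 10.7 s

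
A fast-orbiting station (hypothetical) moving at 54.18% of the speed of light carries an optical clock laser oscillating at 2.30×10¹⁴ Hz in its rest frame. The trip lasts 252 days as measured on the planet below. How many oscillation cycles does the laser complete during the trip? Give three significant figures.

N = 4.21×10²¹

β = 0.5418; γ = 1/√(1 − 0.5418²) = 1/√0.7065 = 1.190
The oscillator's own cycle count is N = f × τ where τ is the proper time aboard the station. τ = Δt/γ = 252/1.190 = 211.8 days = 1.830×10⁷ s.
N = 2.30×10¹⁴ × 1.830×10⁷ = 4.209×10²¹.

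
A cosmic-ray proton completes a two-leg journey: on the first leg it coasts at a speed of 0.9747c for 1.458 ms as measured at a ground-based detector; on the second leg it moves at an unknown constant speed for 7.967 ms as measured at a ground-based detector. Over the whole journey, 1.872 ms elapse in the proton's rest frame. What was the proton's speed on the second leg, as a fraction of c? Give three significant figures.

β = 0.981

Leg 1: γ = 1/√(1 − 0.9747²) = 1/√0.04996 = 4.474; τ_1 = 1.458/4.474 = 0.3259 ms.
Leg 2: speed unknown; τ_2 = 7.967/γ_2.
Total proper time: 0.3259 + τ_2 = 1.872, so τ_2 = 1.872 − 0.3259 = 1.546 ms.
γ_2 = 7.967/1.546 = 5.153; β = √(1 − 1/γ²) = √0.9623.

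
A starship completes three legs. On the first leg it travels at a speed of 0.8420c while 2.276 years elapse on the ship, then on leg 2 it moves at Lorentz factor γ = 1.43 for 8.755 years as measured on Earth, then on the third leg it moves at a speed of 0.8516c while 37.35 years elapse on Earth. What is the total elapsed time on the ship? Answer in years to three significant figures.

Leg 1: 2.276 years is already measured on the ship.
Leg 2: γ = 1.43; τ_2 = 8.755/1.430 = 6.122 years.
Leg 3: γ = 1/√(1 − 0.8516²) = 1/√0.2748 = 1.908; τ_3 = 37.35/1.908 = 19.58 years.
Total: 2.276 + 6.122 + 19.58 years.

τ = 28.0 years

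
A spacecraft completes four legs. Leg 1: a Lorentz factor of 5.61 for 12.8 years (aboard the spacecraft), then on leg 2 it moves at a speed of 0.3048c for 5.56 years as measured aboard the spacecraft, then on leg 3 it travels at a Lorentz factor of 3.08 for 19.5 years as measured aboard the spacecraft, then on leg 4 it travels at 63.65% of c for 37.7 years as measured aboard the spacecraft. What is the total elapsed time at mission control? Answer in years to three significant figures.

Leg 1: γ = 5.61; Δt_1 = 5.610 × 12.8 = 71.81 years.
Leg 2: γ = 1/√(1 − 0.3048²) = 1/√0.9071 = 1.050; Δt_2 = 1.050 × 5.56 = 5.838 years.
Leg 3: γ = 3.08; Δt_3 = 3.080 × 19.5 = 60.06 years.
Leg 4: β = 0.6365; γ = 1/√(1 − 0.6365²) = 1/√0.5949 = 1.297; Δt_4 = 1.297 × 37.7 = 48.88 years.
Total: 71.81 + 5.838 + 60.06 + 48.88 years.

Δt = 187 years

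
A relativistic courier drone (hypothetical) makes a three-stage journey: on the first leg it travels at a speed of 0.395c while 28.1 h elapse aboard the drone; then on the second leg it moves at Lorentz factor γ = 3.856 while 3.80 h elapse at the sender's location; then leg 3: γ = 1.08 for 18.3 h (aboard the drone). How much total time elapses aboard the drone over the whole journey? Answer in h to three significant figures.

τ = 47.4 h

Leg 1: 28.1 h is already measured aboard the drone.
Leg 2: γ = 3.856; τ_2 = 3.80/3.856 = 0.9855 h.
Leg 3: 18.3 h is already measured aboard the drone.
Total: 28.10 + 0.9855 + 18.30 h.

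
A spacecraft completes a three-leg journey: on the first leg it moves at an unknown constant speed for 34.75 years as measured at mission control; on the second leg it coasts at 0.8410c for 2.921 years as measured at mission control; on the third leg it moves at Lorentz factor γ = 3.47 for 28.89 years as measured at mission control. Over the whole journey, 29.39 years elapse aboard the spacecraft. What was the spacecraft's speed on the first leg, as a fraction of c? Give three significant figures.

β = 0.828

Leg 1: speed unknown; τ_1 = 34.75/γ_1.
Leg 2: γ = 1/√(1 − 0.8410²) = 1/√0.2927 = 1.848; τ_2 = 2.921/1.848 = 1.580 years.
Leg 3: γ = 3.47; τ_3 = 28.89/3.470 = 8.326 years.
Total proper time: τ_1 + 1.580 + 8.326 = 29.39, so τ_1 = 29.39 − 9.906 = 19.48 years.
γ_1 = 34.75/19.48 = 1.784; β = √(1 − 1/γ²) = √0.6856.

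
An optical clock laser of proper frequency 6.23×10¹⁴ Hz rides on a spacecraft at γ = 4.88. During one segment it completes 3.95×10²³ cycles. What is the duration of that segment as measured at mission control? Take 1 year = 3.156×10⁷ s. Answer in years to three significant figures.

γ = 4.88
Proper time for N cycles: τ = N/f = 3.95×10²³/(6.23×10¹⁴) = 6.340×10⁸ s = 20.09 years.
Lab-frame duration Δt = γτ = 4.880 × 20.09 = 98.04 years.

Δt = 98.0 years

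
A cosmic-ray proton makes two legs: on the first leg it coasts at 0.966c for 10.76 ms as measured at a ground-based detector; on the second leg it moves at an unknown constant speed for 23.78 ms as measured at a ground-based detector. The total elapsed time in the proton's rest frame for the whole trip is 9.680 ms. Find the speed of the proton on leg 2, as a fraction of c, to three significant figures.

Leg 1: γ = 1/√(1 − 0.966²) = 1/√0.06684 = 3.868; τ_1 = 10.76/3.868 = 2.782 ms.
Leg 2: speed unknown; τ_2 = 23.78/γ_2.
Total proper time: 2.782 + τ_2 = 9.680, so τ_2 = 9.680 − 2.782 = 6.898 ms.
γ_2 = 23.78/6.898 = 3.447; β = √(1 − 1/γ²) = √0.9159.

β = 0.957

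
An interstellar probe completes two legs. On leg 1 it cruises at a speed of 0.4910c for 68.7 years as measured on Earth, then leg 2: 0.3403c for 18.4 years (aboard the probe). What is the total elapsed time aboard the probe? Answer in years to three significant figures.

Leg 1: γ = 1/√(1 − 0.4910²) = 1/√0.7589 = 1.148; τ_1 = 68.7/1.148 = 59.85 years.
Leg 2: 18.4 years is already measured aboard the probe.
Total: 59.85 + 18.40 years.

τ = 78.2 years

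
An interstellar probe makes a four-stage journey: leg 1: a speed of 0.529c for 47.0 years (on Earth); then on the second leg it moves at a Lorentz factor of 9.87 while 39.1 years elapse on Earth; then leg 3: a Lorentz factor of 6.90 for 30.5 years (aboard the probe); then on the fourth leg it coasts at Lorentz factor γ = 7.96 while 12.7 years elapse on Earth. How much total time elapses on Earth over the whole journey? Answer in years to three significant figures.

Δt = 309 years

Leg 1: 47.0 years is already measured on Earth.
Leg 2: 39.1 years is already measured on Earth.
Leg 3: γ = 6.90; Δt_3 = 6.900 × 30.5 = 210.4 years.
Leg 4: 12.7 years is already measured on Earth.
Total: 47.00 + 39.10 + 210.4 + 12.70 years.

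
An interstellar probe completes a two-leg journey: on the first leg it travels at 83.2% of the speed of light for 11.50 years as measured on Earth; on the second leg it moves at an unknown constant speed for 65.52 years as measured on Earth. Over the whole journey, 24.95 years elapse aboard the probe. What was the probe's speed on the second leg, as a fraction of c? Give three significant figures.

Leg 1: β = 0.832; γ = 1/√(1 − 0.832²) = 1/√0.3078 = 1.803; τ_1 = 11.50/1.803 = 6.380 years.
Leg 2: speed unknown; τ_2 = 65.52/γ_2.
Total proper time: 6.380 + τ_2 = 24.95, so τ_2 = 24.95 − 6.380 = 18.57 years.
γ_2 = 65.52/18.57 = 3.528; β = √(1 − 1/γ²) = √0.9197.

β = 0.959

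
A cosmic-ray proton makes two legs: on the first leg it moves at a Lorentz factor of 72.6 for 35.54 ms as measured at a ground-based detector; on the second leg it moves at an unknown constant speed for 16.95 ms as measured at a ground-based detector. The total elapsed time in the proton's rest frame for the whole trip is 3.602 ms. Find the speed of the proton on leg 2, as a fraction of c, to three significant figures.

β = 0.983

Leg 1: γ = 72.6; τ_1 = 35.54/72.60 = 0.4895 ms.
Leg 2: speed unknown; τ_2 = 16.95/γ_2.
Total proper time: 0.4895 + τ_2 = 3.602, so τ_2 = 3.602 − 0.4895 = 3.112 ms.
γ_2 = 16.95/3.112 = 5.446; β = √(1 − 1/γ²) = √0.9663.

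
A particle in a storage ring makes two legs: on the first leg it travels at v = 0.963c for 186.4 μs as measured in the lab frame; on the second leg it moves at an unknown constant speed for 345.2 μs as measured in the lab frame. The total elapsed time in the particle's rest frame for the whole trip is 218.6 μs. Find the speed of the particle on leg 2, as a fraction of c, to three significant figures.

β = 0.873

Leg 1: γ = 1/√(1 − 0.963²) = 1/√0.07263 = 3.711; τ_1 = 186.4/3.711 = 50.24 μs.
Leg 2: speed unknown; τ_2 = 345.2/γ_2.
Total proper time: 50.24 + τ_2 = 218.6, so τ_2 = 218.6 − 50.24 = 168.4 μs.
γ_2 = 345.2/168.4 = 2.050; β = √(1 − 1/γ²) = √0.7621.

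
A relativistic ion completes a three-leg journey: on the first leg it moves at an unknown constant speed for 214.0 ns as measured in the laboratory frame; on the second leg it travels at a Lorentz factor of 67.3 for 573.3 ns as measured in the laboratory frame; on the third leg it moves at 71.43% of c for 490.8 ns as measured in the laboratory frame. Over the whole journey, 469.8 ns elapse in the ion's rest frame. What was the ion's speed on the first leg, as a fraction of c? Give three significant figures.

Leg 1: speed unknown; τ_1 = 214.0/γ_1.
Leg 2: γ = 67.3; τ_2 = 573.3/67.30 = 8.519 ns.
Leg 3: β = 0.7143; γ = 1/√(1 − 0.7143²) = 1/√0.4898 = 1.429; τ_3 = 490.8/1.429 = 343.5 ns.
Total proper time: τ_1 + 8.519 + 343.5 = 469.8, so τ_1 = 469.8 − 352.0 = 117.8 ns.
γ_1 = 214.0/117.8 = 1.817; β = √(1 − 1/γ²) = √0.6970.

β = 0.835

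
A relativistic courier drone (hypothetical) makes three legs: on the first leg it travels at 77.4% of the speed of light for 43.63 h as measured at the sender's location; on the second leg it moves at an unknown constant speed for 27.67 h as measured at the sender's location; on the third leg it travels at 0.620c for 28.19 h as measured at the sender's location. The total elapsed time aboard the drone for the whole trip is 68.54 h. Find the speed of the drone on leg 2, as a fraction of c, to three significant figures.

Leg 1: β = 0.774; γ = 1/√(1 − 0.774²) = 1/√0.4009 = 1.579; τ_1 = 43.63/1.579 = 27.63 h.
Leg 2: speed unknown; τ_2 = 27.67/γ_2.
Leg 3: γ = 1/√(1 − 0.620²) = 1/√0.6156 = 1.275; τ_3 = 28.19/1.275 = 22.12 h.
Total proper time: 27.63 + τ_2 + 22.12 = 68.54, so τ_2 = 68.54 − 49.74 = 18.80 h.
γ_2 = 27.67/18.80 = 1.472; β = √(1 − 1/γ²) = √0.5386.

β = 0.734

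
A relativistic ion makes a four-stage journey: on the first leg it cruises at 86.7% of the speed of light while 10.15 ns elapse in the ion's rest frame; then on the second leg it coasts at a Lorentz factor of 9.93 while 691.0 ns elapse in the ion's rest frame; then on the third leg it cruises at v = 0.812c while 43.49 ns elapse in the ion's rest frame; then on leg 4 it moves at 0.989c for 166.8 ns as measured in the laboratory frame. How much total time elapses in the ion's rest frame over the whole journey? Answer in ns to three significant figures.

τ = 769 ns

Leg 1: 10.15 ns is already measured in the ion's rest frame.
Leg 2: 691.0 ns is already measured in the ion's rest frame.
Leg 3: 43.49 ns is already measured in the ion's rest frame.
Leg 4: γ = 1/√(1 − 0.989²) = 1/√0.02188 = 6.761; τ_4 = 166.8/6.761 = 24.67 ns.
Total: 10.15 + 691.0 + 43.49 + 24.67 ns.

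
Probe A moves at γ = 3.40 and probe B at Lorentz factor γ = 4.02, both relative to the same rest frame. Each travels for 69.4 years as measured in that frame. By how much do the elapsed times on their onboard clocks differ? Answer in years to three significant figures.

A: γ = 3.40; τ_A = 69.4/3.400 = 20.41 years.
B: γ = 4.02; τ_B = 69.4/4.020 = 17.26 years.

|τ_A − τ_B| = 3.15 years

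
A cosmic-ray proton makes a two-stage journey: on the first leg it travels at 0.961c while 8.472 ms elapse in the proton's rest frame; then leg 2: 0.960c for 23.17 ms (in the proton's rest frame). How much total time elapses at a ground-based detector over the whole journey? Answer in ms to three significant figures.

Δt = 113 ms

Leg 1: γ = 1/√(1 − 0.961²) = 1/√0.07648 = 3.616; Δt_1 = 3.616 × 8.472 = 30.63 ms.
Leg 2: γ = 1/√(1 − 0.960²) = 25/7 ≈ 3.571; Δt_2 = 3.571 × 23.17 = 82.75 ms.
Total: 30.63 + 82.75 ms.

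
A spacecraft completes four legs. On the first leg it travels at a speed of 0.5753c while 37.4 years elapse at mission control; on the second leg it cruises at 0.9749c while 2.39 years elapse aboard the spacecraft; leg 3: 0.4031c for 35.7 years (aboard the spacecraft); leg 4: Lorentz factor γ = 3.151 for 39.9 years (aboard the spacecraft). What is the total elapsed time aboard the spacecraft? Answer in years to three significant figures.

Leg 1: γ = 1/√(1 − 0.5753²) = 1/√0.6690 = 1.223; τ_1 = 37.4/1.223 = 30.59 years.
Leg 2: 2.39 years is already measured aboard the spacecraft.
Leg 3: 35.7 years is already measured aboard the spacecraft.
Leg 4: 39.9 years is already measured aboard the spacecraft.
Total: 30.59 + 2.390 + 35.70 + 39.90 years.

τ = 109 years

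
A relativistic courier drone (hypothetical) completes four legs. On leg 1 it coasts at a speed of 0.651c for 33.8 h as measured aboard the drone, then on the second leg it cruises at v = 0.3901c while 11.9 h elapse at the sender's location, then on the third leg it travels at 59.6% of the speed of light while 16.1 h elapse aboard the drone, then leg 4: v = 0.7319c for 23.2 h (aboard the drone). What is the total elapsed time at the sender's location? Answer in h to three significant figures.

Δt = 111 h

Leg 1: γ = 1/√(1 − 0.651²) = 1/√0.5762 = 1.317; Δt_1 = 1.317 × 33.8 = 44.53 h.
Leg 2: 11.9 h is already measured at the sender's location.
Leg 3: β = 0.596; γ = 1/√(1 − 0.596²) = 1/√0.6448 = 1.245; Δt_3 = 1.245 × 16.1 = 20.05 h.
Leg 4: γ = 1/√(1 − 0.7319²) = 1/√0.4643 = 1.468; Δt_4 = 1.468 × 23.2 = 34.05 h.
Total: 44.53 + 11.90 + 20.05 + 34.05 h.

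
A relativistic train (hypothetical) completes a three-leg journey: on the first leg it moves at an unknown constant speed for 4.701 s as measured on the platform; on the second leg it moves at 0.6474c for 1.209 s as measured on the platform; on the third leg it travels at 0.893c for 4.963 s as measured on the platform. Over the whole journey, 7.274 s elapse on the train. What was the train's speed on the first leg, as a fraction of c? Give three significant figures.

β = 0.482

Leg 1: speed unknown; τ_1 = 4.701/γ_1.
Leg 2: γ = 1/√(1 − 0.6474²) = 1/√0.5809 = 1.312; τ_2 = 1.209/1.312 = 0.9214 s.
Leg 3: γ = 1/√(1 − 0.893²) = 1/√0.2026 = 2.222; τ_3 = 4.963/2.222 = 2.234 s.
Total proper time: τ_1 + 0.9214 + 2.234 = 7.274, so τ_1 = 7.274 − 3.155 = 4.119 s.
γ_1 = 4.701/4.119 = 1.141; β = √(1 − 1/γ²) = √0.2323.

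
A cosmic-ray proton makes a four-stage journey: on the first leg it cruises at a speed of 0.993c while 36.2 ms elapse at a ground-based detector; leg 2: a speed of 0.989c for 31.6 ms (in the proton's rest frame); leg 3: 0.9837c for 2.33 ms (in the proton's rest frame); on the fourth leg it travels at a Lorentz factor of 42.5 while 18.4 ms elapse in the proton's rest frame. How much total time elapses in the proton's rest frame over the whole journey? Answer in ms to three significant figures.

Leg 1: γ = 1/√(1 − 0.993²) = 1/√0.01395 = 8.466; τ_1 = 36.2/8.466 = 4.276 ms.
Leg 2: 31.6 ms is already measured in the proton's rest frame.
Leg 3: 2.33 ms is already measured in the proton's rest frame.
Leg 4: 18.4 ms is already measured in the proton's rest frame.
Total: 4.276 + 31.60 + 2.330 + 18.40 ms.

τ = 56.6 ms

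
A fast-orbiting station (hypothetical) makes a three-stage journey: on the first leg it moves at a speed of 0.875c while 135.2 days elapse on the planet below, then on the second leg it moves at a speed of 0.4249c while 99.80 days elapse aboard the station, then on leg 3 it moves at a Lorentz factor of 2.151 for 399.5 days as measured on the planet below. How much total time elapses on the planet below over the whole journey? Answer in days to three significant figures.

Leg 1: 135.2 days is already measured on the planet below.
Leg 2: γ = 1/√(1 − 0.4249²) = 1/√0.8195 = 1.105; Δt_2 = 1.105 × 99.80 = 110.2 days.
Leg 3: 399.5 days is already measured on the planet below.
Total: 135.2 + 110.2 + 399.5 days.

Δt = 645 days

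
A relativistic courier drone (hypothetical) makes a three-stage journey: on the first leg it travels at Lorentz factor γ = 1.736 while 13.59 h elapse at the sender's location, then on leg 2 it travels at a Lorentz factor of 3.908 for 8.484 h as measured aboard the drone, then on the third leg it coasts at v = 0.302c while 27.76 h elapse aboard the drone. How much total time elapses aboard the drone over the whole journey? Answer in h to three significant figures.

τ = 44.1 h

Leg 1: γ = 1.736; τ_1 = 13.59/1.736 = 7.828 h.
Leg 2: 8.484 h is already measured aboard the drone.
Leg 3: 27.76 h is already measured aboard the drone.
Total: 7.828 + 8.484 + 27.76 h.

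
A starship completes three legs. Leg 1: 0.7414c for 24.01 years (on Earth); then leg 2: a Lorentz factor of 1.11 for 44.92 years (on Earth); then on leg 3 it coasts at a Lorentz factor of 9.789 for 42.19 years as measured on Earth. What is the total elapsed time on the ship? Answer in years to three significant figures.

τ = 60.9 years

Leg 1: γ = 1/√(1 − 0.7414²) = 1/√0.4503 = 1.490; τ_1 = 24.01/1.490 = 16.11 years.
Leg 2: γ = 1.11; τ_2 = 44.92/1.110 = 40.47 years.
Leg 3: γ = 9.789; τ_3 = 42.19/9.789 = 4.310 years.
Total: 16.11 + 40.47 + 4.310 years.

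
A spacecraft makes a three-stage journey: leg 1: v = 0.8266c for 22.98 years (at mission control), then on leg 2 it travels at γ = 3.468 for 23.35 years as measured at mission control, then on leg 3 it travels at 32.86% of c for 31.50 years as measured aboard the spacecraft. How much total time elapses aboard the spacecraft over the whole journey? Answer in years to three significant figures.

τ = 51.2 years

Leg 1: γ = 1/√(1 − 0.8266²) = 1/√0.3167 = 1.777; τ_1 = 22.98/1.777 = 12.93 years.
Leg 2: γ = 3.468; τ_2 = 23.35/3.468 = 6.733 years.
Leg 3: 31.50 years is already measured aboard the spacecraft.
Total: 12.93 + 6.733 + 31.50 years.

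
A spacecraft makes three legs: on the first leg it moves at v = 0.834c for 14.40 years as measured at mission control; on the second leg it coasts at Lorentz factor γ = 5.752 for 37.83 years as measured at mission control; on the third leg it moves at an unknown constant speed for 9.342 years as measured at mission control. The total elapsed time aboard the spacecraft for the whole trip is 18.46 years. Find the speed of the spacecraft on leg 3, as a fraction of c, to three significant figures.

β = 0.907

Leg 1: γ = 1/√(1 − 0.834²) = 1/√0.3044 = 1.812; τ_1 = 14.40/1.812 = 7.945 years.
Leg 2: γ = 5.752; τ_2 = 37.83/5.752 = 6.577 years.
Leg 3: speed unknown; τ_3 = 9.342/γ_3.
Total proper time: 7.945 + 6.577 + τ_3 = 18.46, so τ_3 = 18.46 − 14.52 = 3.938 years.
γ_3 = 9.342/3.938 = 2.372; β = √(1 − 1/γ²) = √0.8223.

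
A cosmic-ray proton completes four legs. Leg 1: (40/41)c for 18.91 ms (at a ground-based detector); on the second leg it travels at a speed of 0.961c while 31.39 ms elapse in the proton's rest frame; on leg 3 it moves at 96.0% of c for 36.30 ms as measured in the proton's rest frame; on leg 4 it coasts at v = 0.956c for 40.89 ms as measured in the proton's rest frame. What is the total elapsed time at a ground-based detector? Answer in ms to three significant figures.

Δt = 401 ms

Leg 1: 18.91 ms is already measured at a ground-based detector.
Leg 2: γ = 1/√(1 − 0.961²) = 1/√0.07648 = 3.616; Δt_2 = 3.616 × 31.39 = 113.5 ms.
Leg 3: β = 0.960; γ = 1/√(1 − 0.960²) = 1/√0.07840 = 3.571; Δt_3 = 3.571 × 36.30 = 129.6 ms.
Leg 4: γ = 1/√(1 − 0.956²) = 1/√0.08606 = 3.409; Δt_4 = 3.409 × 40.89 = 139.4 ms.
Total: 18.91 + 113.5 + 129.6 + 139.4 ms.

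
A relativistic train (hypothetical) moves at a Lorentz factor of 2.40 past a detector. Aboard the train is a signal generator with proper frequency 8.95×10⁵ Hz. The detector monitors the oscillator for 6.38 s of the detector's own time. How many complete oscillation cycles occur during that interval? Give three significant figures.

γ = 2.40
During 6.38 s of lab time, the oscillator's proper time advances by τ = Δt/γ = 6.38/2.400 = 2.658 s = 2.658×10⁰ s.
N = f × τ = 8.95×10⁵ × 2.658×10⁰ = 2.379×10⁶.

N = 2.38×10⁶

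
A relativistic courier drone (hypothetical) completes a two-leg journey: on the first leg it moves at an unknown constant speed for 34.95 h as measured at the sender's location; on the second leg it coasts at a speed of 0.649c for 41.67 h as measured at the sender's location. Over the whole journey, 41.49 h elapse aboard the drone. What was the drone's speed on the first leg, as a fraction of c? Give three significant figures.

β = 0.960

Leg 1: speed unknown; τ_1 = 34.95/γ_1.
Leg 2: γ = 1/√(1 − 0.649²) = 1/√0.5788 = 1.314; τ_2 = 41.67/1.314 = 31.70 h.
Total proper time: τ_1 + 31.70 = 41.49, so τ_1 = 41.49 − 31.70 = 9.788 h.
γ_1 = 34.95/9.788 = 3.571; β = √(1 − 1/γ²) = √0.9216.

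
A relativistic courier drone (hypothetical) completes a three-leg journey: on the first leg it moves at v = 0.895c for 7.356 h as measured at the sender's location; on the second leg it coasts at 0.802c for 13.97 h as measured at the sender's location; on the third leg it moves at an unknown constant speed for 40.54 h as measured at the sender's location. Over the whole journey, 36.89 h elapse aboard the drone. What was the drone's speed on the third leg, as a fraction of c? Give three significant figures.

β = 0.782

Leg 1: γ = 1/√(1 − 0.895²) = 1/√0.1990 = 2.242; τ_1 = 7.356/2.242 = 3.281 h.
Leg 2: γ = 1/√(1 − 0.802²) = 1/√0.3568 = 1.674; τ_2 = 13.97/1.674 = 8.345 h.
Leg 3: speed unknown; τ_3 = 40.54/γ_3.
Total proper time: 3.281 + 8.345 + τ_3 = 36.89, so τ_3 = 36.89 − 11.63 = 25.26 h.
γ_3 = 40.54/25.26 = 1.605; β = √(1 − 1/γ²) = √0.6116.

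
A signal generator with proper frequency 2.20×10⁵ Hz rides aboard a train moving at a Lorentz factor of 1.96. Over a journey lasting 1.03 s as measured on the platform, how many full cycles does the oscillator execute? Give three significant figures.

γ = 1.96
The oscillator's own cycle count is N = f × τ where τ is the proper time on the train. τ = Δt/γ = 1.03/1.960 = 0.5255 s = 5.255×10⁻¹ s.
N = 2.20×10⁵ × 5.255×10⁻¹ = 1.156×10⁵.

N = 1.16×10⁵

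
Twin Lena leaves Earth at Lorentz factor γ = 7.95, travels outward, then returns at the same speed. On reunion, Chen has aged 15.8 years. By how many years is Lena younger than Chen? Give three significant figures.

Δt − τ = 13.8 years

γ = 7.95
Lena's elapsed proper time: τ = 15.8/7.950 = 1.987 years.
Age gap = Δt − τ = 15.8 − 1.987 years.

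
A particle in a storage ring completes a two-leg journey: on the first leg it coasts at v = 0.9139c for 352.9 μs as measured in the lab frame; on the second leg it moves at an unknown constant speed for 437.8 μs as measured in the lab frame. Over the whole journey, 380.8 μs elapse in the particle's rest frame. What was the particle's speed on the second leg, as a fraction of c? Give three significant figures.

β = 0.840

Leg 1: γ = 1/√(1 − 0.9139²) = 1/√0.1648 = 2.463; τ_1 = 352.9/2.463 = 143.3 μs.
Leg 2: speed unknown; τ_2 = 437.8/γ_2.
Total proper time: 143.3 + τ_2 = 380.8, so τ_2 = 380.8 − 143.3 = 237.5 μs.
γ_2 = 437.8/237.5 = 1.843; β = √(1 − 1/γ²) = √0.7056.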